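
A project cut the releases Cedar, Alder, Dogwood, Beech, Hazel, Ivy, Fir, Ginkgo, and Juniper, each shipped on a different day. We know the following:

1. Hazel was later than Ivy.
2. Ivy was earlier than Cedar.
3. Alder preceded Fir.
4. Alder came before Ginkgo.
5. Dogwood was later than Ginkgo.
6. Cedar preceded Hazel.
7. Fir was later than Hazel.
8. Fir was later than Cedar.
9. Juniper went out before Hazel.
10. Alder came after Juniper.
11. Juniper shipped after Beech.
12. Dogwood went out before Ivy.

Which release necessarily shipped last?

Fir

Every other release has a chain of constraints placing it before Fir, so Fir is last.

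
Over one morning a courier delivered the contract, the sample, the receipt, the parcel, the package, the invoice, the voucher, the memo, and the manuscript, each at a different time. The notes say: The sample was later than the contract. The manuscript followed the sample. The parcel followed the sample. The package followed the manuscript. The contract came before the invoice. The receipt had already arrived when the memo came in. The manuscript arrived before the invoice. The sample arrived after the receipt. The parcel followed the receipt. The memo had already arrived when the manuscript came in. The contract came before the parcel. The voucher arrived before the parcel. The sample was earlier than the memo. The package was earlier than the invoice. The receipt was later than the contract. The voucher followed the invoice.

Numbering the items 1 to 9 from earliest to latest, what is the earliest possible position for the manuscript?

5

The contract, the memo, the receipt, and the sample must all come before the manuscript — 4 forced predecessors.
Nothing else is forced ahead of the manuscript, so its earliest slot is position 4 + 1 = 5.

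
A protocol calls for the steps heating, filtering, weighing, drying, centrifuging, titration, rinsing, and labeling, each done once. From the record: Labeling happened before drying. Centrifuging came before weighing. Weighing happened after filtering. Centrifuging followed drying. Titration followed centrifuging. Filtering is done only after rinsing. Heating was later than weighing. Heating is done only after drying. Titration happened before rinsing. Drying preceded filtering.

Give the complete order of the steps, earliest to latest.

The constraints fix every adjacent pair, so only one ordering works:
labeling → drying → centrifuging → titration → rinsing → filtering → weighing → heating.

labeling, drying, centrifuging, titration, rinsing, filtering, weighing, heating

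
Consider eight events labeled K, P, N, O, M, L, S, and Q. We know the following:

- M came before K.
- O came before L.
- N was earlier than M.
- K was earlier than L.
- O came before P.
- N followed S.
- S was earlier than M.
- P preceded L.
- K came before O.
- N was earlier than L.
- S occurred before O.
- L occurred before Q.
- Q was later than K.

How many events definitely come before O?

Directly stated before O: K and S.
M reaches O via M → K → O.
N reaches O via N → M → K → O.
No chain forces P (or any of the others) ahead of O.
That's K, M, N, and S — 4 in all.

4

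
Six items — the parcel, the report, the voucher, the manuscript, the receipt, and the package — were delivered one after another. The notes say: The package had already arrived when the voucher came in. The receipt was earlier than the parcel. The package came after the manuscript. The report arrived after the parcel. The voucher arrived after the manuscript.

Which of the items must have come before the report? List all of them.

Directly stated before the report: the parcel.
The receipt reaches the report via the receipt → the parcel → the report.

the parcel, the receipt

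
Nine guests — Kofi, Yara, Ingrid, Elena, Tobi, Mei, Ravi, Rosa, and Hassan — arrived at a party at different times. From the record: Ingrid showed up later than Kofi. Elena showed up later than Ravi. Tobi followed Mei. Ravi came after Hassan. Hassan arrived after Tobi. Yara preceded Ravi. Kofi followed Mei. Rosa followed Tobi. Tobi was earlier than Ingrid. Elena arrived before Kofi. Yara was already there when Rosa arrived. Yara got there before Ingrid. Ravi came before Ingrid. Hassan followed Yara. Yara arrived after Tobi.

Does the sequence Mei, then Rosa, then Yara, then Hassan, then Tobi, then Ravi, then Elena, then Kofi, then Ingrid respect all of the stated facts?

The constraints require Tobi before Hassan, but in the proposed sequence Hassan appears ahead of Tobi. That one violation is enough.

no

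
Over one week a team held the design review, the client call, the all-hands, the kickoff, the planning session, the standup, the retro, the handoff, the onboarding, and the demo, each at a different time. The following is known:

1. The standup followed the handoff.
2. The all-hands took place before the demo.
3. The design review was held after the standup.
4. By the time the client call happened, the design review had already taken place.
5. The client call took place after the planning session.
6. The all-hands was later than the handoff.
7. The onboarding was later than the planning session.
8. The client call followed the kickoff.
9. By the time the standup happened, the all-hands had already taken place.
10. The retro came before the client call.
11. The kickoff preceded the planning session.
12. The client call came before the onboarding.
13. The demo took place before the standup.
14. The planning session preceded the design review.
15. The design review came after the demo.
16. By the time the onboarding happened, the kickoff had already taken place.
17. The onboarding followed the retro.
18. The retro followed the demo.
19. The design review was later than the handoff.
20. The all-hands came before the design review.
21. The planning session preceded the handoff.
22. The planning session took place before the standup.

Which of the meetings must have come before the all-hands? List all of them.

the handoff, the kickoff, the planning session

Directly stated before the all-hands: the handoff.
The kickoff reaches the all-hands via the kickoff → the planning session → the handoff → the all-hands.
The planning session reaches the all-hands via the planning session → the handoff → the all-hands.
No chain forces the design review (or any of the others) ahead of the all-hands.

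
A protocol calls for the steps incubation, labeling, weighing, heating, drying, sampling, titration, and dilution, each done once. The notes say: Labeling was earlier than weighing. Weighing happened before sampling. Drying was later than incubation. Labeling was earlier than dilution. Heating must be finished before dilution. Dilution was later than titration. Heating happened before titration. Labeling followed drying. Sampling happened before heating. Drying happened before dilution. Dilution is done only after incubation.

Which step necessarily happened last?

Every other step has a chain of constraints placing it before dilution, so dilution is last.

dilution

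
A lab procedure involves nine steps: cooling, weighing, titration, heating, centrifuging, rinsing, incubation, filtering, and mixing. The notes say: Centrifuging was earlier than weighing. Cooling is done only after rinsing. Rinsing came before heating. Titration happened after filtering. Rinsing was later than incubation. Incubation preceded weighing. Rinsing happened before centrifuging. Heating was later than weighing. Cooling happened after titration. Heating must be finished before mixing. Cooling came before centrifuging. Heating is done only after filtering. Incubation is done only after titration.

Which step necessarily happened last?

Every other step has a chain of constraints placing it before mixing, so mixing is last.

mixing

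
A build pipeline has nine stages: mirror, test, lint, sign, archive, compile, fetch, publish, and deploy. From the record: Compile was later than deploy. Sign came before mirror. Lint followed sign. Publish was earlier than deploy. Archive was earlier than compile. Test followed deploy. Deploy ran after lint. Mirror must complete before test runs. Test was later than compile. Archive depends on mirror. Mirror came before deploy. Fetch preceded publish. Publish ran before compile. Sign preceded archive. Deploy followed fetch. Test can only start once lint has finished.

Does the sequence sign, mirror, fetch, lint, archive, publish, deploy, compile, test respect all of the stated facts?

yes

Check each stated constraint against the proposed order — e.g. lint is ahead of test; mirror is ahead of test. Every pair is in the required order; nothing is violated.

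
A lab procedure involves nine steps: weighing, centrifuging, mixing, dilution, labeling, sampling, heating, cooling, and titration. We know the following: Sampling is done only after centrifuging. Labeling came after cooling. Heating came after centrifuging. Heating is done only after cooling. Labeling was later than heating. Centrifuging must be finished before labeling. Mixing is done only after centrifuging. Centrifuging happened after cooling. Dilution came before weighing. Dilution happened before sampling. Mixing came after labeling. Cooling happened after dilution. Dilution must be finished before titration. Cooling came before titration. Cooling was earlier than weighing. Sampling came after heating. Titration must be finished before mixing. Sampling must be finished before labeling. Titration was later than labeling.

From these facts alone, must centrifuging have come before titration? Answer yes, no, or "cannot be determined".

Chain the constraints: centrifuging → labeling → titration. Each link is directly stated, so centrifuging comes before titration.

yes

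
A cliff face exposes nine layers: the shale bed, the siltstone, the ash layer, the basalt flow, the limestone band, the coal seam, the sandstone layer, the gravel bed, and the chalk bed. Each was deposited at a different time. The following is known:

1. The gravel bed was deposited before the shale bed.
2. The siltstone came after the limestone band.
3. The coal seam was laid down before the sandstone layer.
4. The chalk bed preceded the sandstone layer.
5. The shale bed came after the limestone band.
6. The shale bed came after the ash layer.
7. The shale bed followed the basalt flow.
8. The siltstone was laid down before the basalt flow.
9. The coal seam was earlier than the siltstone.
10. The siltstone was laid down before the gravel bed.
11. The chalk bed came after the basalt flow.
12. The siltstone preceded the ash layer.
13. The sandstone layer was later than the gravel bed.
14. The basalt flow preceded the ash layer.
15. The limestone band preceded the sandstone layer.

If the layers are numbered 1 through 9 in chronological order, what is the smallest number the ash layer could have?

5

The basalt flow, the coal seam, the limestone band, and the siltstone must all come before the ash layer — 4 forced predecessors.
Nothing else is forced ahead of the ash layer, so its earliest slot is position 4 + 1 = 5.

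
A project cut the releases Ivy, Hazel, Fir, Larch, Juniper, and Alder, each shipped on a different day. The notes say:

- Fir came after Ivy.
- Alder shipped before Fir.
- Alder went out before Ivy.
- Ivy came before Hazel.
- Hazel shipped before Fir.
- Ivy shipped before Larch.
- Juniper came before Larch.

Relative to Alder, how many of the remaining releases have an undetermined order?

1

Forced after Alder: Fir, Hazel, Ivy, and Larch.
That leaves Juniper with no forced order relative to Alder — 1.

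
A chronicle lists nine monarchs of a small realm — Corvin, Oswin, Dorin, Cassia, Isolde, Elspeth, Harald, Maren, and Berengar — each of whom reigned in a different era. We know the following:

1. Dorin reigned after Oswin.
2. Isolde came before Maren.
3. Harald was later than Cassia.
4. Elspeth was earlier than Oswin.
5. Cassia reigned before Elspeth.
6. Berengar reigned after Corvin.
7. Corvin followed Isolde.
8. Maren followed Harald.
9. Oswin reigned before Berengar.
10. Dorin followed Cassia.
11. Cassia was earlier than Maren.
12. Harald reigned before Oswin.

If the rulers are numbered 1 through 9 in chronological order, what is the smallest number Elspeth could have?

2

Cassia must come before Elspeth — 1 forced predecessor.
Nothing else is forced ahead of Elspeth, so their earliest slot is position 1 + 1 = 2.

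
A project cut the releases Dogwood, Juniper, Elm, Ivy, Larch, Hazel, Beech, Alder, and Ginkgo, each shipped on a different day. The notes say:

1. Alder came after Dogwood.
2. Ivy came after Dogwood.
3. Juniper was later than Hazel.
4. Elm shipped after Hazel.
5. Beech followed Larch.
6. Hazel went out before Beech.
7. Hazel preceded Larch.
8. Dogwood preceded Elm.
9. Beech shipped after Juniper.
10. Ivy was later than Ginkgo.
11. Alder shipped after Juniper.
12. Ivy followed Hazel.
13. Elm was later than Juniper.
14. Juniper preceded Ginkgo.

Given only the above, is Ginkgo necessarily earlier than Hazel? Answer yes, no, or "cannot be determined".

Tracing the constraints gives Hazel → Juniper → Ginkgo, so Hazel must come before Ginkgo.
That means Ginkgo cannot be before Hazel.

no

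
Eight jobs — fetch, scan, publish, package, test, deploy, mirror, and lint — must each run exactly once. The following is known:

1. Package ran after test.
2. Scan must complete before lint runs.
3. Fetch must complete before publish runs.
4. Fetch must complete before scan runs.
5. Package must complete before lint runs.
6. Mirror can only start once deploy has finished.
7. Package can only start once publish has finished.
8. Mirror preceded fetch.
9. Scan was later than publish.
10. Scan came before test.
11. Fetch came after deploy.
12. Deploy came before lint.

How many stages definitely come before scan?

4

Directly stated before scan: fetch and publish.
Deploy reaches scan via deploy → fetch → scan.
Mirror reaches scan via mirror → fetch → scan.
No chain forces test (or any of the others) ahead of scan.
That's deploy, fetch, mirror, and publish — 4 in all.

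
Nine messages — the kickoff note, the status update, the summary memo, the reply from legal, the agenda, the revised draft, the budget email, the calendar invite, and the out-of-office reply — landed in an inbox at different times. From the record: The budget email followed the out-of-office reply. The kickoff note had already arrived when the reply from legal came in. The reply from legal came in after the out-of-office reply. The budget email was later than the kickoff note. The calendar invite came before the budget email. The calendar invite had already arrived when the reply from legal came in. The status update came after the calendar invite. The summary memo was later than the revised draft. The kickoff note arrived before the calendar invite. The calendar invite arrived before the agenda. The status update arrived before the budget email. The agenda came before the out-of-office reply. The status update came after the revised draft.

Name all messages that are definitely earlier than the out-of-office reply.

Directly stated before the out-of-office reply: the agenda.
The calendar invite reaches the out-of-office reply via the calendar invite → the agenda → the out-of-office reply.
The kickoff note reaches the out-of-office reply via the kickoff note → the calendar invite → the agenda → the out-of-office reply.
No chain forces the summary memo (or any of the others) ahead of the out-of-office reply.

the agenda, the calendar invite, the kickoff note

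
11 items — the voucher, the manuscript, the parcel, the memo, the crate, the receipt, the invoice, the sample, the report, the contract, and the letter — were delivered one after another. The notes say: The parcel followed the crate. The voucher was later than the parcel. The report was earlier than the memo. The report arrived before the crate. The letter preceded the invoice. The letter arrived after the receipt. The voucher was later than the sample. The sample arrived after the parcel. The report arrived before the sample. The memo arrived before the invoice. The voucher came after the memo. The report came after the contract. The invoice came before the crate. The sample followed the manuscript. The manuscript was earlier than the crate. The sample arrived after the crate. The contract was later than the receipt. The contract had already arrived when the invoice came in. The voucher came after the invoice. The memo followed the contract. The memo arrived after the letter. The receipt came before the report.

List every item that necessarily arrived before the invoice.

the contract, the letter, the memo, the receipt, the report

Directly stated before the invoice: the contract, the letter, and the memo.
The receipt reaches the invoice via the receipt → the contract → the invoice.
The report reaches the invoice via the report → the memo → the invoice.
No chain forces the voucher (or any of the others) ahead of the invoice.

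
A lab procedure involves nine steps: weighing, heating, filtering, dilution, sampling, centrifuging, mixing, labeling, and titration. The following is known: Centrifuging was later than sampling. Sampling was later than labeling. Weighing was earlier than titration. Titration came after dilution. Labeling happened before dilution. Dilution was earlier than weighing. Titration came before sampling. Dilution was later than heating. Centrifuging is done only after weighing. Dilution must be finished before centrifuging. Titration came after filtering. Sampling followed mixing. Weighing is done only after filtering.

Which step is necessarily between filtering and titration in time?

weighing

Tracing the constraints gives filtering → weighing → titration, so weighing sits after filtering and before titration.
No other step is forced both after filtering and before titration.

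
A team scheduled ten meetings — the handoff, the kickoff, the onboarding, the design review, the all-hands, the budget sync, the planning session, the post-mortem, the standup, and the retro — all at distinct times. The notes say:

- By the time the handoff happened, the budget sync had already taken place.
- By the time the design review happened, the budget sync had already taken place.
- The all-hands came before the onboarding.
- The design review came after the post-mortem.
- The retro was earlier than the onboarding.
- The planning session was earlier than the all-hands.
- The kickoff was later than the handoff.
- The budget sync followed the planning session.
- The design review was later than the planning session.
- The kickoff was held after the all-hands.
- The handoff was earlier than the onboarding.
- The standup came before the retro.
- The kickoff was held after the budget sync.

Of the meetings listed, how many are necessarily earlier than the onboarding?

Directly stated before the onboarding: the all-hands, the handoff, and the retro.
The budget sync reaches the onboarding via the budget sync → the handoff → the onboarding.
The planning session reaches the onboarding via the planning session → the all-hands → the onboarding.
The standup reaches the onboarding via the standup → the retro → the onboarding.
That's the all-hands, the budget sync, the handoff, the planning session, the retro, and the standup — 6 in all.

6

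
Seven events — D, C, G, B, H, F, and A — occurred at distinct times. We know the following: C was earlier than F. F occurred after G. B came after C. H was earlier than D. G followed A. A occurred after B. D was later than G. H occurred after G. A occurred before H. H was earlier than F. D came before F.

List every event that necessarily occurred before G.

Directly stated before G: A.
B reaches G via B → A → G.
C reaches G via C → B → A → G.

A, B, C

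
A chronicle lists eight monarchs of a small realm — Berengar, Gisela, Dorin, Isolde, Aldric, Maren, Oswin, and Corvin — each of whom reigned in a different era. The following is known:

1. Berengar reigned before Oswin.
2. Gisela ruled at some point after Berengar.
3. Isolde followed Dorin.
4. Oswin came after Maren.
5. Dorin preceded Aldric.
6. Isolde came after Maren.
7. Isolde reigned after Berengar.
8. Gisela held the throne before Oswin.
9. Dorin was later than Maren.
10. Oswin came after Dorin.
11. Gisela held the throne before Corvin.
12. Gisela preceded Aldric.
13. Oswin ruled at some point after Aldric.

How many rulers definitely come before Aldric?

4

Directly stated before Aldric: Dorin and Gisela.
Berengar reaches Aldric via Berengar → Gisela → Aldric.
Maren reaches Aldric via Maren → Dorin → Aldric.
No chain forces Isolde (or any of the others) ahead of Aldric.
That's Berengar, Dorin, Gisela, and Maren — 4 in all.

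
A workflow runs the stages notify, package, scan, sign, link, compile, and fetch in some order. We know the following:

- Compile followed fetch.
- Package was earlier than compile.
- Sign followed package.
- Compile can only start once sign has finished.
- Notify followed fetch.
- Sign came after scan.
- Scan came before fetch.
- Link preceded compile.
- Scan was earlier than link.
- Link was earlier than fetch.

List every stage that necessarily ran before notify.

Directly stated before notify: fetch.
Link reaches notify via link → fetch → notify.
Scan reaches notify via scan → fetch → notify.

fetch, link, scan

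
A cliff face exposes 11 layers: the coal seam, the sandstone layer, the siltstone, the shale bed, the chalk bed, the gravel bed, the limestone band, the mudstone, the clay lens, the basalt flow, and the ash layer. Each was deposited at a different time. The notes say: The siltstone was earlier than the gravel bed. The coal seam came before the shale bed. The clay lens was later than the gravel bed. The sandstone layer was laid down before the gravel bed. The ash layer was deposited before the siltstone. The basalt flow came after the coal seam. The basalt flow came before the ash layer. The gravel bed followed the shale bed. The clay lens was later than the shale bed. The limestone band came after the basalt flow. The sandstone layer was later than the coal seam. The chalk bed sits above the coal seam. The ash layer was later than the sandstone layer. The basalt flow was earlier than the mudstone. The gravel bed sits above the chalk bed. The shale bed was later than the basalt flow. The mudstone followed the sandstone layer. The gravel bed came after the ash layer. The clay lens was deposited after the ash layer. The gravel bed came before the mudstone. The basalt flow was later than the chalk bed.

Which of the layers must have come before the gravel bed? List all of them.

the ash layer, the basalt flow, the chalk bed, the coal seam, the sandstone layer, the shale bed, the siltstone

Directly stated before the gravel bed: the ash layer, the chalk bed, the sandstone layer, the shale bed, and the siltstone.
The basalt flow reaches the gravel bed via the basalt flow → the ash layer → the gravel bed.
The coal seam reaches the gravel bed via the coal seam → the shale bed → the gravel bed.
No chain forces the clay lens (or any of the others) ahead of the gravel bed.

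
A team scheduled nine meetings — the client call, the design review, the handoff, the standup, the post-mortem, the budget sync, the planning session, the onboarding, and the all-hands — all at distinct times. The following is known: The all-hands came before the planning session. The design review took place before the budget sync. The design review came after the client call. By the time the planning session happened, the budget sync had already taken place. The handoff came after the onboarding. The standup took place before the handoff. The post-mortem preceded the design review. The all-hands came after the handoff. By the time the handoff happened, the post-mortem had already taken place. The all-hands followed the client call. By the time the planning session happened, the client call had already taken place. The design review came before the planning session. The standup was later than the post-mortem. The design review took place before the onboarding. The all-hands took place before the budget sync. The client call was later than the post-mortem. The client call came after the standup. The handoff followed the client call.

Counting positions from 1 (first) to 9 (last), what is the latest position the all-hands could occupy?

7

The all-hands must come before the budget sync and the planning session — 2 meetings forced after it.
Everything else can be placed before the all-hands in some valid order, so the all-hands can sit as late as position 9 − 2 = 7.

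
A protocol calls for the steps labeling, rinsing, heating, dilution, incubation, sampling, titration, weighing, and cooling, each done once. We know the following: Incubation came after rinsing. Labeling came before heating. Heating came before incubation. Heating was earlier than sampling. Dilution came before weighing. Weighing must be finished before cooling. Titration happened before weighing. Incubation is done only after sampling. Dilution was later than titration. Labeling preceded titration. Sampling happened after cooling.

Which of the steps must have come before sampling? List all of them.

cooling, dilution, heating, labeling, titration, weighing

Directly stated before sampling: cooling and heating.
Dilution reaches sampling via dilution → weighing → cooling → sampling.
Labeling reaches sampling via labeling → heating → sampling.
Titration reaches sampling via titration → weighing → cooling → sampling.
Likewise weighing reaches sampling by chaining the stated constraints.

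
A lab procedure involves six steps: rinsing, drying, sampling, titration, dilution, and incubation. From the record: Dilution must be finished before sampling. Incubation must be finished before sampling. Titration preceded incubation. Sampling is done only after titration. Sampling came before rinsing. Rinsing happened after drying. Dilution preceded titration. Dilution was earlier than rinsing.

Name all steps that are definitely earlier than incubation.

Directly stated before incubation: titration.
Dilution reaches incubation via dilution → titration → incubation.

dilution, titration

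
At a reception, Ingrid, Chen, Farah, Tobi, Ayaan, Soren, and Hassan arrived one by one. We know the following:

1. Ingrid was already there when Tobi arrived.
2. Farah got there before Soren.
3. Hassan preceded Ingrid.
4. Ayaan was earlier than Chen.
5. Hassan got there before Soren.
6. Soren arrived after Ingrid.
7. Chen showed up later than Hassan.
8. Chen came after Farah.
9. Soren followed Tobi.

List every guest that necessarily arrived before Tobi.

Hassan, Ingrid

Directly stated before Tobi: Ingrid.
Hassan reaches Tobi via Hassan → Ingrid → Tobi.
No chain forces Soren (or any of the others) ahead of Tobi.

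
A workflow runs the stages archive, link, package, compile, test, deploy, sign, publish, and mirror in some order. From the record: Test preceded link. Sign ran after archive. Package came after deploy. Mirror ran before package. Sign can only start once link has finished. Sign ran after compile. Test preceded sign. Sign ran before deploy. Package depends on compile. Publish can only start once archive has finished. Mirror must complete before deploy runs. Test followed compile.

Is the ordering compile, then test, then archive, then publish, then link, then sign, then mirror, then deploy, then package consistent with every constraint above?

yes

Check each stated constraint against the proposed order — e.g. compile is ahead of sign; compile is ahead of package. Every pair is in the required order; nothing is violated.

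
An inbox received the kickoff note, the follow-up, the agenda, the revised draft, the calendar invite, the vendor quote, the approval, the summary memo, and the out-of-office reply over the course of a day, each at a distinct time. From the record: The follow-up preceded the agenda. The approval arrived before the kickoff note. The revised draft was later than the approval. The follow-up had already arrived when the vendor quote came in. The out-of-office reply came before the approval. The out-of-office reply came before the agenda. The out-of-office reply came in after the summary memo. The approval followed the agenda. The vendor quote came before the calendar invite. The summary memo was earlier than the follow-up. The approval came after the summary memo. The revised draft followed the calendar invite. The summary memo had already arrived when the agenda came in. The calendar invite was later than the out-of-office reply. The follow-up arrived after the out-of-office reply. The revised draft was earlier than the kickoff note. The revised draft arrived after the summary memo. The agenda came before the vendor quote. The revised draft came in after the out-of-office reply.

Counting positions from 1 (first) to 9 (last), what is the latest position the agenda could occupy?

4

The agenda must come before the approval, the calendar invite, the kickoff note, the revised draft, and the vendor quote — 5 messages forced after it.
Everything else can be placed before the agenda in some valid order, so the agenda can sit as late as position 9 − 5 = 4.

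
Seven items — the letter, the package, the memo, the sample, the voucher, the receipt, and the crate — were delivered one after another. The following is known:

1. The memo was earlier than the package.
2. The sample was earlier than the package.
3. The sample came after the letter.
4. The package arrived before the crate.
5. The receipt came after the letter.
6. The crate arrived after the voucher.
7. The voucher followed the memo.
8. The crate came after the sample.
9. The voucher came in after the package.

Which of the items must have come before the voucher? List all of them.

the letter, the memo, the package, the sample

Directly stated before the voucher: the memo and the package.
The letter reaches the voucher via the letter → the sample → the package → the voucher.
The sample reaches the voucher via the sample → the package → the voucher.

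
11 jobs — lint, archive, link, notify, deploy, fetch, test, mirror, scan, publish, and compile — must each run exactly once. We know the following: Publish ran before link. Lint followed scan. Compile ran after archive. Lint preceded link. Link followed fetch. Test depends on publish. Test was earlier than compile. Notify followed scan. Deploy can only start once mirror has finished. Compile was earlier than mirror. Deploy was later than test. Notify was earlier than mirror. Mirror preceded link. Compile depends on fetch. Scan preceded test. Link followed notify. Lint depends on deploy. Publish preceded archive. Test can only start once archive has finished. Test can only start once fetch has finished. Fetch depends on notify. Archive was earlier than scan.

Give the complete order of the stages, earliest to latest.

publish, archive, scan, notify, fetch, test, compile, mirror, deploy, lint, link

The constraints fix every adjacent pair, so only one ordering works:
publish → archive → scan → notify → fetch → test → compile → mirror → deploy → lint → link.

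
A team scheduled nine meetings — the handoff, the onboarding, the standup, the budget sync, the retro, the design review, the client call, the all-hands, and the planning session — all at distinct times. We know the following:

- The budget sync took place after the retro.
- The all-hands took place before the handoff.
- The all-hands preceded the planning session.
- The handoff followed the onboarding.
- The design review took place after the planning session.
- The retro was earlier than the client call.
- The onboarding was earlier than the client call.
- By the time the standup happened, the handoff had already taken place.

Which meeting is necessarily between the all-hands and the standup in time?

the handoff

Tracing the constraints gives the all-hands → the handoff → the standup, so the handoff sits after the all-hands and before the standup.
No other meeting is forced both after the all-hands and before the standup.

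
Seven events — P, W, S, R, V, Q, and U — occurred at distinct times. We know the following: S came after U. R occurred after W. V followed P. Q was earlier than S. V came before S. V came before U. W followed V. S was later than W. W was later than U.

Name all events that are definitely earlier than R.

P, U, V, W

Directly stated before R: W.
P reaches R via P → V → W → R.
U reaches R via U → W → R.
V reaches R via V → W → R.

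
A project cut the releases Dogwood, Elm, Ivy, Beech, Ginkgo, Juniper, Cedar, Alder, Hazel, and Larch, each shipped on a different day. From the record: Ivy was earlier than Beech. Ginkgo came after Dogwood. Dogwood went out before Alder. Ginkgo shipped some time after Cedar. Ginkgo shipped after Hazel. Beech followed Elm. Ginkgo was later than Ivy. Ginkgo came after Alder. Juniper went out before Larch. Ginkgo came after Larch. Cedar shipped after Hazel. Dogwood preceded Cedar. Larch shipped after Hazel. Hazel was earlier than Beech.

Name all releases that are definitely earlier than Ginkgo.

Directly stated before Ginkgo: Alder, Cedar, Dogwood, Hazel, Ivy, and Larch.
Juniper reaches Ginkgo via Juniper → Larch → Ginkgo.
No chain forces Beech (or any of the others) ahead of Ginkgo.

Alder, Cedar, Dogwood, Hazel, Ivy, Juniper, Larch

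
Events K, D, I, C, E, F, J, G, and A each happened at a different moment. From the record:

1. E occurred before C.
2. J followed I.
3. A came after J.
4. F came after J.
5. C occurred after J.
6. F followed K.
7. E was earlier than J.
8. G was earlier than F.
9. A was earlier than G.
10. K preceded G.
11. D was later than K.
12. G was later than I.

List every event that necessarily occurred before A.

Directly stated before A: J.
E reaches A via E → J → A.
I reaches A via I → J → A.

E, I, J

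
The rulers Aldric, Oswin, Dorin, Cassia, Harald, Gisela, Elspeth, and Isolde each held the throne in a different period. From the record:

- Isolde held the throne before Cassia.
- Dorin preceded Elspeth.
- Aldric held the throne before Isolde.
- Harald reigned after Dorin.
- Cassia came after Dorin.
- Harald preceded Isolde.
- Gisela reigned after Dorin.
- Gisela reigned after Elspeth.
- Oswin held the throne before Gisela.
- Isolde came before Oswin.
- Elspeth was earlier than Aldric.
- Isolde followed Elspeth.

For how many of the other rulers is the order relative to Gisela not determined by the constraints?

Forced before Gisela: Aldric, Dorin, Elspeth, Harald, Isolde, and Oswin.
That leaves Cassia with no forced order relative to Gisela — 1.

1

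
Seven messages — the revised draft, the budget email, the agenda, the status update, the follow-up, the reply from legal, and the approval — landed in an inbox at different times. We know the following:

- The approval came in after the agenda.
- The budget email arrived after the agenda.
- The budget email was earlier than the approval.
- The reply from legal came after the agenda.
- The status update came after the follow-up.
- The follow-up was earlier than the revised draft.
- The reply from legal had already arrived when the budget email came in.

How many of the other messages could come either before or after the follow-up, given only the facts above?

Forced after the follow-up: the revised draft and the status update.
That leaves the agenda, the approval, the budget email, and the reply from legal with no forced order relative to the follow-up — 4.

4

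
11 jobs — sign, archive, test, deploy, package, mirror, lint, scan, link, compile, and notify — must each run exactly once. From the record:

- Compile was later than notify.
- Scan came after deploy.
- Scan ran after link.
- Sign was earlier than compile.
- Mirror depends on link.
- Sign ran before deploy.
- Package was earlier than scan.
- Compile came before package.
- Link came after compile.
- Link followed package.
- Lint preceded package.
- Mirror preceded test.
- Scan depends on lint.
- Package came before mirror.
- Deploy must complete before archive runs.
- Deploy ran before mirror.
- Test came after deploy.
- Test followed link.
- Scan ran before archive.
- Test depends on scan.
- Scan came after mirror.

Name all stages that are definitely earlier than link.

compile, lint, notify, package, sign

Directly stated before link: compile and package.
Lint reaches link via lint → package → link.
Notify reaches link via notify → compile → link.
Sign reaches link via sign → compile → link.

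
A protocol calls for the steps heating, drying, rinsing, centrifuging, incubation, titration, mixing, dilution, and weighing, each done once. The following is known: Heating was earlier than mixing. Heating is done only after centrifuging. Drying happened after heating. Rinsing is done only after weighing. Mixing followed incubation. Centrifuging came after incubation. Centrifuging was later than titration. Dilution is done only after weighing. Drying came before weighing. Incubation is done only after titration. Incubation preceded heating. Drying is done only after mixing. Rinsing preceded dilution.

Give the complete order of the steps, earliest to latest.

The constraints fix every adjacent pair, so only one ordering works:
titration → incubation → centrifuging → heating → mixing → drying → weighing → rinsing → dilution.

titration, incubation, centrifuging, heating, mixing, drying, weighing, rinsing, dilution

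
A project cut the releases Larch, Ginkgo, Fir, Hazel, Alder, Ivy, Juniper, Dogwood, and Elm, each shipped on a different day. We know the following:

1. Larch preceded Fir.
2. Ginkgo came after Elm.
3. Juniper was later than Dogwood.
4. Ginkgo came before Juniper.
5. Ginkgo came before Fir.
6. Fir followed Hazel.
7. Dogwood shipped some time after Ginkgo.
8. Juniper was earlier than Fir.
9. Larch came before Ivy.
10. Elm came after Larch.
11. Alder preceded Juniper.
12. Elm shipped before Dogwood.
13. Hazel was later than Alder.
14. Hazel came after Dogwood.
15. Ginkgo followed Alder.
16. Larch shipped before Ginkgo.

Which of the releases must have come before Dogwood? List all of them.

Alder, Elm, Ginkgo, Larch

Directly stated before Dogwood: Elm and Ginkgo.
Alder reaches Dogwood via Alder → Ginkgo → Dogwood.
Larch reaches Dogwood via Larch → Elm → Dogwood.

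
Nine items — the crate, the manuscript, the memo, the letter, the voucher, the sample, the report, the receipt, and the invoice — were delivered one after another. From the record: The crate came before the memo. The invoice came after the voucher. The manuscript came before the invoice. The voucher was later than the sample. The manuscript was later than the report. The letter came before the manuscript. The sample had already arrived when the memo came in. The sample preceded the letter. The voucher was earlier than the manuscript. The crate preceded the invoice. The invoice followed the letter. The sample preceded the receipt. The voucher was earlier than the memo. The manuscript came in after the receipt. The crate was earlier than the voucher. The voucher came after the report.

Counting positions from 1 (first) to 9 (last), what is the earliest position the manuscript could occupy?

7

The crate, the letter, the receipt, the report, the sample, and the voucher must all come before the manuscript — 6 forced predecessors.
Nothing else is forced ahead of the manuscript, so its earliest slot is position 6 + 1 = 7.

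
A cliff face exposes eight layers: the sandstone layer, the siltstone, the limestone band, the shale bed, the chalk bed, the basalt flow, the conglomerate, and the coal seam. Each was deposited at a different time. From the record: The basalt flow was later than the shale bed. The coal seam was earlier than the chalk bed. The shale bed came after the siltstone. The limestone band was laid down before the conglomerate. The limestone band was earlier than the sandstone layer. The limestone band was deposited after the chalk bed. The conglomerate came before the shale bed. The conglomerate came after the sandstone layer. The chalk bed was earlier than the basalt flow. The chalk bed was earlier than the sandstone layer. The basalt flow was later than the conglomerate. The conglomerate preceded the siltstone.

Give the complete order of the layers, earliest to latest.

the coal seam, the chalk bed, the limestone band, the sandstone layer, the conglomerate, the siltstone, the shale bed, the basalt flow

The constraints fix every adjacent pair, so only one ordering works:
the coal seam → the chalk bed → the limestone band → the sandstone layer → the conglomerate → the siltstone → the shale bed → the basalt flow.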